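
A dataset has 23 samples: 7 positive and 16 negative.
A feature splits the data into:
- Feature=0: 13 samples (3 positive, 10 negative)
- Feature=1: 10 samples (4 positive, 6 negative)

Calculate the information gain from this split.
0.0239 bits

Information Gain = H(Y) - H(Y|Feature)

Before split:
P(positive) = 7/23 = 0.3043
H(Y) = 0.8865 bits

After split:
Feature=0: H = 0.7793 bits (weight = 13/23)
Feature=1: H = 0.9710 bits (weight = 10/23)
H(Y|Feature) = (13/23)×0.7793 + (10/23)×0.9710 = 0.8627 bits

Information Gain = 0.8865 - 0.8627 = 0.0239 bits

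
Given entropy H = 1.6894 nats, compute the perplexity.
5.4162

Perplexity is e^H (or exp(H) for natural log).

H = 1.6894 nats
Perplexity = e^1.6894 = 5.4162

Interpretation: The model's uncertainty is equivalent to choosing uniformly among 5.4 options.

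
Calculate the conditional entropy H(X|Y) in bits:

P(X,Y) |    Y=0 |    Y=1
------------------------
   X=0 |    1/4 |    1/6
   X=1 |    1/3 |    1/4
0.9793 bits

Using the chain rule: H(X|Y) = H(X,Y) - H(Y)

First, compute H(X,Y) = 1.9591 bits

Marginal P(Y) = (7/12, 5/12)
H(Y) = 0.9799 bits

H(X|Y) = H(X,Y) - H(Y) = 1.9591 - 0.9799 = 0.9793 bits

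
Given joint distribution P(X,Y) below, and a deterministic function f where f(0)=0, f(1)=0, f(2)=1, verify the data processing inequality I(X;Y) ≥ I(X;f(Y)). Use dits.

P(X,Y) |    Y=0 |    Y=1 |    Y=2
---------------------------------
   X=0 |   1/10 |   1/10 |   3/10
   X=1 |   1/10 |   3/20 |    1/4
I(X;Y) = 0.0032, I(X;f(Y)) = 0.0022, inequality holds: 0.0032 ≥ 0.0022

Data Processing Inequality: For any Markov chain X → Y → Z, we have I(X;Y) ≥ I(X;Z).

Here Z = f(Y) is a deterministic function of Y, forming X → Y → Z.

Original I(X;Y) = 0.0032 dits

After applying f:
P(X,Z) where Z=f(Y):
- P(X,Z=0) = P(X,Y=0) + P(X,Y=1)
- P(X,Z=1) = P(X,Y=2)

I(X;Z) = I(X;f(Y)) = 0.0022 dits

Verification: 0.0032 ≥ 0.0022 ✓

Information cannot be created by processing; the function f can only lose information about X.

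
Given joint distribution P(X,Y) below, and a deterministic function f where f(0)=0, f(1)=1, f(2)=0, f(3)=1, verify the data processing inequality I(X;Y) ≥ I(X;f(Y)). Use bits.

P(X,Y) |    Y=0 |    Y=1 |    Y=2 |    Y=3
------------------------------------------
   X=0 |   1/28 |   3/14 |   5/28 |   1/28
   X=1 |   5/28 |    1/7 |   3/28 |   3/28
I(X;Y) = 0.1217, I(X;f(Y)) = 0.0037, inequality holds: 0.1217 ≥ 0.0037

Data Processing Inequality: For any Markov chain X → Y → Z, we have I(X;Y) ≥ I(X;Z).

Here Z = f(Y) is a deterministic function of Y, forming X → Y → Z.

Original I(X;Y) = 0.1217 bits

After applying f:
P(X,Z) where Z=f(Y):
- P(X,Z=0) = P(X,Y=0) + P(X,Y=2)
- P(X,Z=1) = P(X,Y=1) + P(X,Y=3)

I(X;Z) = I(X;f(Y)) = 0.0037 bits

Verification: 0.1217 ≥ 0.0037 ✓

Information cannot be created by processing; the function f can only lose information about X.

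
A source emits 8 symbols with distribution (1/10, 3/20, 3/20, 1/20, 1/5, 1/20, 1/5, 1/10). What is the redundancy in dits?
0.0462 dits

Redundancy measures how far a source is from maximum entropy:
R = H_max - H(X)

Maximum entropy for 8 symbols: H_max = log_10(8) = 0.9031 dits
Actual entropy: H(X) = 0.8569 dits
Redundancy: R = 0.9031 - 0.8569 = 0.0462 dits

This redundancy represents potential for compression: the source could be compressed by 0.0462 dits per symbol.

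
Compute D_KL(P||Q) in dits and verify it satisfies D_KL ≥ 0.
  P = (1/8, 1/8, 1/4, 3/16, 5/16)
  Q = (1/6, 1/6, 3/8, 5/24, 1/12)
0.0955 dits

KL divergence satisfies the Gibbs inequality: D_KL(P||Q) ≥ 0 for all distributions P, Q.

D_KL(P||Q) = Σ p(x) log(p(x)/q(x))
Term by term:
  x=0: 1/8 × log_10[(1/8)/(1/6)] = -0.0156
  x=1: 1/8 × log_10[(1/8)/(1/6)] = -0.0156
  x=2: 1/4 × log_10[(1/4)/(3/8)] = -0.0440
  x=3: 3/16 × log_10[(3/16)/(5/24)] = -0.0086
  x=4: 5/16 × log_10[(5/16)/(1/12)] = 0.1794
D_KL(P||Q) = 0.0955 dits

D_KL(P||Q) = 0.0955 ≥ 0 ✓

This non-negativity is a fundamental property: relative entropy cannot be negative because it measures how different Q is from P.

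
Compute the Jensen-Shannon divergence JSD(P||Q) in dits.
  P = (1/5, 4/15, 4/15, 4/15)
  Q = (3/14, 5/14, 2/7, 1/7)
0.0057 dits

Jensen-Shannon divergence is:
JSD(P||Q) = 0.5 × D_KL(P||M) + 0.5 × D_KL(Q||M)
where M = 0.5 × (P + Q) is the mixture distribution.

M = 0.5 × (1/5, 4/15, 4/15, 4/15) + 0.5 × (3/14, 5/14, 2/7, 1/7) = (0.207143, 0.311905, 0.27619, 0.204762)

D_KL(P||M) = 0.0053 dits
D_KL(Q||M) = 0.0060 dits

JSD(P||Q) = 0.5 × 0.0053 + 0.5 × 0.0060 = 0.0057 dits

Unlike KL divergence, JSD is symmetric and bounded: 0 ≤ JSD ≤ log(2).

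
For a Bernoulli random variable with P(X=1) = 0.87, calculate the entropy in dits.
0.1678 dits

The binary entropy function is:
H(p) = -p log(p) - (1-p) log(1-p)

H(0.87) = -0.87 × log_10(0.87) - 0.13 × log_10(0.13)
H(0.87) = 0.1678 dits

Note: Binary entropy is maximized at p=0.5 (H=1 bit) and minimized at p=0 or p=1 (H=0).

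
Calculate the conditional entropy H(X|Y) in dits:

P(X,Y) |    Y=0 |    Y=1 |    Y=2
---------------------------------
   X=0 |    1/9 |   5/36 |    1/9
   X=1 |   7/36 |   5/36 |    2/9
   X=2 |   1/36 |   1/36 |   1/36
0.3872 dits

Using the chain rule: H(X|Y) = H(X,Y) - H(Y)

First, compute H(X,Y) = 0.8633 dits

Marginal P(Y) = (1/3, 11/36, 13/36)
H(Y) = 0.4761 dits

H(X|Y) = H(X,Y) - H(Y) = 0.8633 - 0.4761 = 0.3872 dits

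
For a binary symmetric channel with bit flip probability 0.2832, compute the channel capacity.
0.1402 bits

For a binary symmetric channel (BSC) with error probability p:
Capacity C = 1 - H(p) bits per symbol

where H(p) = -p log₂(p) - (1-p) log₂(1-p) is the binary entropy function.

H(0.2832) = 0.8598 bits
C = 1 - 0.8598 = 0.1402 bits per symbol

This means we can reliably transmit up to 0.1402 bits of information per channel use.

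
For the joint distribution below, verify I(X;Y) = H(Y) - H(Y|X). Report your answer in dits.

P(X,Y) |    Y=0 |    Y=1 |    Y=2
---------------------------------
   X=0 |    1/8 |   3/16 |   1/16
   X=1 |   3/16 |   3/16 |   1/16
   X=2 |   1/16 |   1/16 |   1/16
I(X;Y) = 0.0081 dits

Mutual information has multiple equivalent forms:
- I(X;Y) = H(X) - H(X|Y)
- I(X;Y) = H(Y) - H(Y|X)
- I(X;Y) = H(X) + H(Y) - H(X,Y)

Computing all quantities:
H(X) = 0.4531, H(Y) = 0.4531, H(X,Y) = 0.8981
H(X|Y) = 0.4450, H(Y|X) = 0.4450

Verification:
H(X) - H(X|Y) = 0.4531 - 0.4450 = 0.0081
H(Y) - H(Y|X) = 0.4531 - 0.4450 = 0.0081
H(X) + H(Y) - H(X,Y) = 0.4531 + 0.4531 - 0.8981 = 0.0081

All forms give I(X;Y) = 0.0081 dits. ✓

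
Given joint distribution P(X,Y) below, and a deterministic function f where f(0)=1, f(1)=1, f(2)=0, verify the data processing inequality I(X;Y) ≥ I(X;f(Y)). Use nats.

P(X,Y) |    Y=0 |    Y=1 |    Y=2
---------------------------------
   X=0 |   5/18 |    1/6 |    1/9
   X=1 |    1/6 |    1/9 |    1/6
I(X;Y) = 0.0190, I(X;f(Y)) = 0.0188, inequality holds: 0.0190 ≥ 0.0188

Data Processing Inequality: For any Markov chain X → Y → Z, we have I(X;Y) ≥ I(X;Z).

Here Z = f(Y) is a deterministic function of Y, forming X → Y → Z.

Original I(X;Y) = 0.0190 nats

After applying f:
P(X,Z) where Z=f(Y):
- P(X,Z=0) = P(X,Y=2)
- P(X,Z=1) = P(X,Y=0) + P(X,Y=1)

I(X;Z) = I(X;f(Y)) = 0.0188 nats

Verification: 0.0190 ≥ 0.0188 ✓

Information cannot be created by processing; the function f can only lose information about X.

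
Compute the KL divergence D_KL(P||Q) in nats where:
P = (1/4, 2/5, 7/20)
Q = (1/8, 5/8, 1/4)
0.1125 nats

KL divergence: D_KL(P||Q) = Σ p(x) log(p(x)/q(x))

Computing term by term:
  x=0: 1/4 × log_e[(1/4)/(1/8)] = 1/4 × 0.6931 = 0.1733
  x=1: 2/5 × log_e[(2/5)/(5/8)] = 2/5 × -0.4463 = -0.1785
  x=2: 7/20 × log_e[(7/20)/(1/4)] = 7/20 × 0.3365 = 0.1178

D_KL(P||Q) = 0.1125 nats

Note: KL divergence is always non-negative and equals 0 iff P = Q.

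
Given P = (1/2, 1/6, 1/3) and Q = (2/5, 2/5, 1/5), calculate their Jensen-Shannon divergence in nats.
0.0360 nats

Jensen-Shannon divergence is:
JSD(P||Q) = 0.5 × D_KL(P||M) + 0.5 × D_KL(Q||M)
where M = 0.5 × (P + Q) is the mixture distribution.

M = 0.5 × (1/2, 1/6, 1/3) + 0.5 × (2/5, 2/5, 1/5) = (9/20, 0.283333, 4/15)

D_KL(P||M) = 0.0386 nats
D_KL(Q||M) = 0.0333 nats

JSD(P||Q) = 0.5 × 0.0386 + 0.5 × 0.0333 = 0.0360 nats

Unlike KL divergence, JSD is symmetric and bounded: 0 ≤ JSD ≤ log(2).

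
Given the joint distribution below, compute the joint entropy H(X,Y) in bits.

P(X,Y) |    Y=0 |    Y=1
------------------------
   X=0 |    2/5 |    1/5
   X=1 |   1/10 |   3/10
1.8464 bits

Joint entropy is H(X,Y) = -Σ_{x,y} p(x,y) log p(x,y).

Summing over all non-zero entries:
H(X,Y) = -[2/5·log_2(2/5) + 1/5·log_2(1/5) + 1/10·log_2(1/10) + 3/10·log_2(3/10)]
H(X,Y) = 1.8464 bits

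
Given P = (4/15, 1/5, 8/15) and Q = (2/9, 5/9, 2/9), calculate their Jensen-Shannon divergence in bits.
0.1119 bits

Jensen-Shannon divergence is:
JSD(P||Q) = 0.5 × D_KL(P||M) + 0.5 × D_KL(Q||M)
where M = 0.5 × (P + Q) is the mixture distribution.

M = 0.5 × (4/15, 1/5, 8/15) + 0.5 × (2/9, 5/9, 2/9) = (0.244444, 0.377778, 0.377778)

D_KL(P||M) = 0.1153 bits
D_KL(Q||M) = 0.1084 bits

JSD(P||Q) = 0.5 × 0.1153 + 0.5 × 0.1084 = 0.1119 bits

Unlike KL divergence, JSD is symmetric and bounded: 0 ≤ JSD ≤ log(2).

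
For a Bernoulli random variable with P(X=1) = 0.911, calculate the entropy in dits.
0.1304 dits

The binary entropy function is:
H(p) = -p log(p) - (1-p) log(1-p)

H(0.911) = -0.911 × log_10(0.911) - 0.089 × log_10(0.089)
H(0.911) = 0.1304 dits

Note: Binary entropy is maximized at p=0.5 (H=1 bit) and minimized at p=0 or p=1 (H=0).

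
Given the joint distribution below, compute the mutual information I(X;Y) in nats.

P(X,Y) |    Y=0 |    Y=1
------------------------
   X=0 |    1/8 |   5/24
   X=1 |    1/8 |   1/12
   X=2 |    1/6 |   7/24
0.0180 nats

Mutual information: I(X;Y) = H(X) + H(Y) - H(X,Y)

Marginals:
P(X) = (1/3, 5/24, 11/24), H(X) = 1.0506 nats
P(Y) = (5/12, 7/12), H(Y) = 0.6792 nats

Joint entropy: H(X,Y) = 1.7117 nats

I(X;Y) = 1.0506 + 0.6792 - 1.7117 = 0.0180 nats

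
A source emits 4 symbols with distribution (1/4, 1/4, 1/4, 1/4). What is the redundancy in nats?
0.0000 nats

Redundancy measures how far a source is from maximum entropy:
R = H_max - H(X)

Maximum entropy for 4 symbols: H_max = log_e(4) = 1.3863 nats
Actual entropy: H(X) = 1.3863 nats
Redundancy: R = 1.3863 - 1.3863 = 0.0000 nats

This redundancy represents potential for compression: the source could be compressed by 0.0000 nats per symbol.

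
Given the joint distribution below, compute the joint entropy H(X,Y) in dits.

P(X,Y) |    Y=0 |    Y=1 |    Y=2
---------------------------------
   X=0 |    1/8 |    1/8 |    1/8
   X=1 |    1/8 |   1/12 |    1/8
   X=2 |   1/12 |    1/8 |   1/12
0.9471 dits

Joint entropy is H(X,Y) = -Σ_{x,y} p(x,y) log p(x,y).

Summing over all non-zero entries:
H(X,Y) = -[1/8·log_10(1/8) + 1/8·log_10(1/8) + 1/8·log_10(1/8) + 1/8·log_10(1/8) + 1/12·log_10(1/12) + 1/8·log_10(1/8) + 1/12·log_10(1/12) + 1/8·log_10(1/8) + 1/12·log_10(1/12)]
H(X,Y) = 0.9471 dits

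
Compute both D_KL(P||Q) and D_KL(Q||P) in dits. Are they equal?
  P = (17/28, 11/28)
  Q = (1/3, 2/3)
D_KL(P||Q) = 0.0679, D_KL(Q||P) = 0.0663

KL divergence is not symmetric: D_KL(P||Q) ≠ D_KL(Q||P) in general.

D_KL(P||Q) = 0.0679 dits
D_KL(Q||P) = 0.0663 dits

No, they are not equal!

This asymmetry is why KL divergence is not a true distance metric.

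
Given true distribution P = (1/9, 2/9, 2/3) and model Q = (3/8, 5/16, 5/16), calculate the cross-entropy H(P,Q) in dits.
0.4964 dits

Cross-entropy: H(P,Q) = -Σ p(x) log q(x)

Alternatively: H(P,Q) = H(P) + D_KL(P||Q)
H(P) = 0.3686 dits
D_KL(P||Q) = 0.1278 dits

H(P,Q) = 0.3686 + 0.1278 = 0.4964 dits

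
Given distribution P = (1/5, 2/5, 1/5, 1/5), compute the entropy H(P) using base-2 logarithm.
1.9219 bits

Shannon entropy is H(X) = -Σ p(x) log p(x).

For P = (1/5, 2/5, 1/5, 1/5):
H = -1/5 × log_2(1/5) -2/5 × log_2(2/5) -1/5 × log_2(1/5) -1/5 × log_2(1/5)
H = 1.9219 bits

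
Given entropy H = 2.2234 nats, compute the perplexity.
9.2387

Perplexity is e^H (or exp(H) for natural log).

H = 2.2234 nats
Perplexity = e^2.2234 = 9.2387

Interpretation: The model's uncertainty is equivalent to choosing uniformly among 9.2 options.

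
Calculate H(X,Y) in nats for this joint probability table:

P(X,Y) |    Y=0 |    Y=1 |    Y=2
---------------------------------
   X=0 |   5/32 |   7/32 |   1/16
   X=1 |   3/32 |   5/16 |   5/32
1.6712 nats

Joint entropy is H(X,Y) = -Σ_{x,y} p(x,y) log p(x,y).

Summing over all non-zero entries:
H(X,Y) = -[5/32·log_e(5/32) + 7/32·log_e(7/32) + 1/16·log_e(1/16) + 3/32·log_e(3/32) + 5/16·log_e(5/16) + 5/32·log_e(5/32)]
H(X,Y) = 1.6712 nats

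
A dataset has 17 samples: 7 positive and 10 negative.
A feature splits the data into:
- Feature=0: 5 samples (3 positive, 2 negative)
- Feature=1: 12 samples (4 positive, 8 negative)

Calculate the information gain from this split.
0.0436 bits

Information Gain = H(Y) - H(Y|Feature)

Before split:
P(positive) = 7/17 = 0.4118
H(Y) = 0.9774 bits

After split:
Feature=0: H = 0.9710 bits (weight = 5/17)
Feature=1: H = 0.9183 bits (weight = 12/17)
H(Y|Feature) = (5/17)×0.9710 + (12/17)×0.9183 = 0.9338 bits

Information Gain = 0.9774 - 0.9338 = 0.0436 bits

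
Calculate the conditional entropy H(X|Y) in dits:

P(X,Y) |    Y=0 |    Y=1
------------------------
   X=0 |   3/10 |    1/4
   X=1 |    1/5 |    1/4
0.2967 dits

Using the chain rule: H(X|Y) = H(X,Y) - H(Y)

First, compute H(X,Y) = 0.5977 dits

Marginal P(Y) = (1/2, 1/2)
H(Y) = 0.3010 dits

H(X|Y) = H(X,Y) - H(Y) = 0.5977 - 0.3010 = 0.2967 dits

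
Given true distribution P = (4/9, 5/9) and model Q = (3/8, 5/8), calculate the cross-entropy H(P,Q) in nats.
0.6970 nats

Cross-entropy: H(P,Q) = -Σ p(x) log q(x)

Alternatively: H(P,Q) = H(P) + D_KL(P||Q)
H(P) = 0.6870 nats
D_KL(P||Q) = 0.0101 nats

H(P,Q) = 0.6870 + 0.0101 = 0.6970 nats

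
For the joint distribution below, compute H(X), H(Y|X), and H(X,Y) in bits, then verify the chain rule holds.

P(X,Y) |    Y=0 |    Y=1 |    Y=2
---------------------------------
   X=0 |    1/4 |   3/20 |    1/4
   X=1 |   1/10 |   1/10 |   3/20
H(X,Y) = 2.4855, H(X) = 0.9341, H(Y|X) = 1.5514 (all in bits)

Chain rule: H(X,Y) = H(X) + H(Y|X)

Left side — joint entropy directly:
H(X,Y) = -Σ p(x,y) log p(x,y) = 2.4855 bits

Right side — compute H(Y|X) from the conditional distributions:
P(X) = (13/20, 7/20), so H(X) = 0.9341 bits
H(Y|X) = Σ_x P(X=x) · H(Y|X=x):
  P(Y|X=0) = (5/13, 3/13, 5/13), H(Y|X=0) = 1.5486, weight P(X=0) = 13/20
  P(Y|X=1) = (2/7, 2/7, 3/7), H(Y|X=1) = 1.5567, weight P(X=1) = 7/20
H(Y|X) = 1.5514 bits

H(X) + H(Y|X) = 0.9341 + 1.5514 = 2.4855 bits

Both sides equal 2.4855 bits. ✓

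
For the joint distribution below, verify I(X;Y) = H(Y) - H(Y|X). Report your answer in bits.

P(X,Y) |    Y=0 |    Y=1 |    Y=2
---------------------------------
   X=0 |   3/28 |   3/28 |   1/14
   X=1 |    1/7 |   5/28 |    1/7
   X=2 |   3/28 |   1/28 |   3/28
I(X;Y) = 0.0429 bits

Mutual information has multiple equivalent forms:
- I(X;Y) = H(X) - H(X|Y)
- I(X;Y) = H(Y) - H(Y|X)
- I(X;Y) = H(X) + H(Y) - H(X,Y)

Computing all quantities:
H(X) = 1.5303, H(Y) = 1.5831, H(X,Y) = 3.0706
H(X|Y) = 1.4875, H(Y|X) = 1.5403

Verification:
H(X) - H(X|Y) = 1.5303 - 1.4875 = 0.0429
H(Y) - H(Y|X) = 1.5831 - 1.5403 = 0.0429
H(X) + H(Y) - H(X,Y) = 1.5303 + 1.5831 - 3.0706 = 0.0429

All forms give I(X;Y) = 0.0429 bits. ✓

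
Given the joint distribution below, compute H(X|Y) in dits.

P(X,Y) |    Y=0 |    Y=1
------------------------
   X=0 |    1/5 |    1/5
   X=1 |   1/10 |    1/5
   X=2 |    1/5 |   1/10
0.4581 dits

Using the chain rule: H(X|Y) = H(X,Y) - H(Y)

First, compute H(X,Y) = 0.7592 dits

Marginal P(Y) = (1/2, 1/2)
H(Y) = 0.3010 dits

H(X|Y) = H(X,Y) - H(Y) = 0.7592 - 0.3010 = 0.4581 dits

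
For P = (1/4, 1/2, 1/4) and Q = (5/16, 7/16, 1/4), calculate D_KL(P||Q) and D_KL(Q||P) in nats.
D_KL(P||Q) = 0.0110, D_KL(Q||P) = 0.0113

KL divergence is not symmetric: D_KL(P||Q) ≠ D_KL(Q||P) in general.

D_KL(P||Q) = 0.0110 nats
D_KL(Q||P) = 0.0113 nats

No, they are not equal!

This asymmetry is why KL divergence is not a true distance metric.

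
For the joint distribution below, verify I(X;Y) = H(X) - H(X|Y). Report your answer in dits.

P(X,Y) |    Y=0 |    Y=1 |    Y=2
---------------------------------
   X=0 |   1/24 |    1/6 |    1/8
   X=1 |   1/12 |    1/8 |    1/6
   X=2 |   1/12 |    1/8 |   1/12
I(X;Y) = 0.0096 dits

Mutual information has multiple equivalent forms:
- I(X;Y) = H(X) - H(X|Y)
- I(X;Y) = H(Y) - H(Y|X)
- I(X;Y) = H(X) + H(Y) - H(X,Y)

Computing all quantities:
H(X) = 0.4749, H(Y) = 0.4601, H(X,Y) = 0.9253
H(X|Y) = 0.4653, H(Y|X) = 0.4505

Verification:
H(X) - H(X|Y) = 0.4749 - 0.4653 = 0.0096
H(Y) - H(Y|X) = 0.4601 - 0.4505 = 0.0096
H(X) + H(Y) - H(X,Y) = 0.4749 + 0.4601 - 0.9253 = 0.0096

All forms give I(X;Y) = 0.0096 dits. ✓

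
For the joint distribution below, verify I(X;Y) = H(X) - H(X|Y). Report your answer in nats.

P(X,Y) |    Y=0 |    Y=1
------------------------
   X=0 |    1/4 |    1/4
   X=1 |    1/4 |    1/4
I(X;Y) = 0.0000 nats

Mutual information has multiple equivalent forms:
- I(X;Y) = H(X) - H(X|Y)
- I(X;Y) = H(Y) - H(Y|X)
- I(X;Y) = H(X) + H(Y) - H(X,Y)

Computing all quantities:
H(X) = 0.6931, H(Y) = 0.6931, H(X,Y) = 1.3863
H(X|Y) = 0.6931, H(Y|X) = 0.6931

Verification:
H(X) - H(X|Y) = 0.6931 - 0.6931 = 0.0000
H(Y) - H(Y|X) = 0.6931 - 0.6931 = 0.0000
H(X) + H(Y) - H(X,Y) = 0.6931 + 0.6931 - 1.3863 = 0.0000

All forms give I(X;Y) = 0.0000 nats. ✓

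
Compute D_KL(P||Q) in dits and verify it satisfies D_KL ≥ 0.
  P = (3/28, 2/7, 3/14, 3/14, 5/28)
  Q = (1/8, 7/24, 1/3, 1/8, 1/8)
0.0270 dits

KL divergence satisfies the Gibbs inequality: D_KL(P||Q) ≥ 0 for all distributions P, Q.

D_KL(P||Q) = Σ p(x) log(p(x)/q(x))
Term by term:
  x=0: 3/28 × log_10[(3/28)/(1/8)] = -0.0072
  x=1: 2/7 × log_10[(2/7)/(7/24)] = -0.0026
  x=2: 3/14 × log_10[(3/14)/(1/3)] = -0.0411
  x=3: 3/14 × log_10[(3/14)/(1/8)] = 0.0502
  x=4: 5/28 × log_10[(5/28)/(1/8)] = 0.0277
D_KL(P||Q) = 0.0270 dits

D_KL(P||Q) = 0.0270 ≥ 0 ✓

This non-negativity is a fundamental property: relative entropy cannot be negative because it measures how different Q is from P.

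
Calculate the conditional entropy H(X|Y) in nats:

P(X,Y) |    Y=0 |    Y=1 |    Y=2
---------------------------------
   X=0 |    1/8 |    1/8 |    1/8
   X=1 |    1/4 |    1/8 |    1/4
0.6507 nats

Using the chain rule: H(X|Y) = H(X,Y) - H(Y)

First, compute H(X,Y) = 1.7329 nats

Marginal P(Y) = (3/8, 1/4, 3/8)
H(Y) = 1.0822 nats

H(X|Y) = H(X,Y) - H(Y) = 1.7329 - 1.0822 = 0.6507 nats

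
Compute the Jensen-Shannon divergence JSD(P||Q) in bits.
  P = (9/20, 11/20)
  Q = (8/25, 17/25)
0.0129 bits

Jensen-Shannon divergence is:
JSD(P||Q) = 0.5 × D_KL(P||M) + 0.5 × D_KL(Q||M)
where M = 0.5 × (P + Q) is the mixture distribution.

M = 0.5 × (9/20, 11/20) + 0.5 × (8/25, 17/25) = (0.385, 0.615)

D_KL(P||M) = 0.0126 bits
D_KL(Q||M) = 0.0132 bits

JSD(P||Q) = 0.5 × 0.0126 + 0.5 × 0.0132 = 0.0129 bits

Unlike KL divergence, JSD is symmetric and bounded: 0 ≤ JSD ≤ log(2).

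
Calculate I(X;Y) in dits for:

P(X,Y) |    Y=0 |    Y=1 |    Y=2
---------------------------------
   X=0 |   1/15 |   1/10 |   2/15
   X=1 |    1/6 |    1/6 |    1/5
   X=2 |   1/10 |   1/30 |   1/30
0.0151 dits

Mutual information: I(X;Y) = H(X) + H(Y) - H(X,Y)

Marginals:
P(X) = (3/10, 8/15, 1/6), H(X) = 0.4322 dits
P(Y) = (1/3, 3/10, 11/30), H(Y) = 0.4757 dits

Joint entropy: H(X,Y) = 0.8927 dits

I(X;Y) = 0.4322 + 0.4757 - 0.8927 = 0.0151 dits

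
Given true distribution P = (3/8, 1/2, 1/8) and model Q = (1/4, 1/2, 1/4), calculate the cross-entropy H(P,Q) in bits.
1.5000 bits

Cross-entropy: H(P,Q) = -Σ p(x) log q(x)

Alternatively: H(P,Q) = H(P) + D_KL(P||Q)
H(P) = 1.4056 bits
D_KL(P||Q) = 0.0944 bits

H(P,Q) = 1.4056 + 0.0944 = 1.5000 bits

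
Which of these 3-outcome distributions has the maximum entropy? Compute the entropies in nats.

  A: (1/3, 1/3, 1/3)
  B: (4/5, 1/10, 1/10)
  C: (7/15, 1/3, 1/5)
A

For a discrete distribution over n outcomes, entropy is maximized by the uniform distribution.

Computing entropies:
H(A) = 1.0986 nats
H(B) = 0.6390 nats
H(C) = 1.0438 nats

The uniform distribution (where all probabilities equal 1/3) achieves the maximum entropy of log_e(3) = 1.0986 nats.

Distribution A has the highest entropy.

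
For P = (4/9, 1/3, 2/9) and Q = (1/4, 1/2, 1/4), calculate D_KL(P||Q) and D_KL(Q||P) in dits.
D_KL(P||Q) = 0.0410, D_KL(Q||P) = 0.0384

KL divergence is not symmetric: D_KL(P||Q) ≠ D_KL(Q||P) in general.

D_KL(P||Q) = 0.0410 dits
D_KL(Q||P) = 0.0384 dits

No, they are not equal!

This asymmetry is why KL divergence is not a true distance metric.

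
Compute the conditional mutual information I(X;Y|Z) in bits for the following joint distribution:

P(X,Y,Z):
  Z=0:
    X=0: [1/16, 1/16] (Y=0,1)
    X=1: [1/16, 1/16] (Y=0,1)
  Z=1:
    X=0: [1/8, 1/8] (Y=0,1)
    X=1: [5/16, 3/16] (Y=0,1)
0.0077 bits

Conditional mutual information: I(X;Y|Z) = H(X|Z) + H(Y|Z) - H(X,Y|Z)

H(Z) = 0.8113
H(X,Z) = 1.7500 → H(X|Z) = 0.9387
H(Y,Z) = 1.7962 → H(Y|Z) = 0.9849
H(X,Y,Z) = 2.7272 → H(X,Y|Z) = 1.9159

I(X;Y|Z) = 0.9387 + 0.9849 - 1.9159 = 0.0077 bits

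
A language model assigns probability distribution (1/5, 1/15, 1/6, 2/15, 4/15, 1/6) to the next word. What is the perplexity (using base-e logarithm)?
5.5890

Perplexity is e^H (or exp(H) for natural log).

First, H = -Σ p log p = 1.7208 nats
Perplexity = e^1.7208 = 5.5890

Interpretation: The model's uncertainty is equivalent to choosing uniformly among 5.6 options.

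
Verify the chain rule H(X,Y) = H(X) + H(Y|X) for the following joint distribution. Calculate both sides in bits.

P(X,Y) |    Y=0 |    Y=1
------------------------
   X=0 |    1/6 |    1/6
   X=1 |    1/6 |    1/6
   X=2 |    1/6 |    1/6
H(X,Y) = 2.5850, H(X) = 1.5850, H(Y|X) = 1.0000 (all in bits)

Chain rule: H(X,Y) = H(X) + H(Y|X)

Left side — joint entropy directly:
H(X,Y) = -Σ p(x,y) log p(x,y) = 2.5850 bits

Right side — compute H(Y|X) from the conditional distributions:
P(X) = (1/3, 1/3, 1/3), so H(X) = 1.5850 bits
H(Y|X) = Σ_x P(X=x) · H(Y|X=x):
  P(Y|X=0) = (1/2, 1/2), H(Y|X=0) = 1.0000, weight P(X=0) = 1/3
  P(Y|X=1) = (1/2, 1/2), H(Y|X=1) = 1.0000, weight P(X=1) = 1/3
  P(Y|X=2) = (1/2, 1/2), H(Y|X=2) = 1.0000, weight P(X=2) = 1/3
H(Y|X) = 1.0000 bits

H(X) + H(Y|X) = 1.5850 + 1.0000 = 2.5850 bits

Both sides equal 2.5850 bits. ✓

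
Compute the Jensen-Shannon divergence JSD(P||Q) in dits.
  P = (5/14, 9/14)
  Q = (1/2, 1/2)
0.0045 dits

Jensen-Shannon divergence is:
JSD(P||Q) = 0.5 × D_KL(P||M) + 0.5 × D_KL(Q||M)
where M = 0.5 × (P + Q) is the mixture distribution.

M = 0.5 × (5/14, 9/14) + 0.5 × (1/2, 1/2) = (3/7, 4/7)

D_KL(P||M) = 0.0046 dits
D_KL(Q||M) = 0.0045 dits

JSD(P||Q) = 0.5 × 0.0046 + 0.5 × 0.0045 = 0.0045 dits

Unlike KL divergence, JSD is symmetric and bounded: 0 ≤ JSD ≤ log(2).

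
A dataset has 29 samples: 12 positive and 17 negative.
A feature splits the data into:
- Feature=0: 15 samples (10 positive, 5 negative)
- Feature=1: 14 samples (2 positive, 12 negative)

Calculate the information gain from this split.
0.2178 bits

Information Gain = H(Y) - H(Y|Feature)

Before split:
P(positive) = 12/29 = 0.4138
H(Y) = 0.9784 bits

After split:
Feature=0: H = 0.9183 bits (weight = 15/29)
Feature=1: H = 0.5917 bits (weight = 14/29)
H(Y|Feature) = (15/29)×0.9183 + (14/29)×0.5917 = 0.7606 bits

Information Gain = 0.9784 - 0.7606 = 0.2178 bits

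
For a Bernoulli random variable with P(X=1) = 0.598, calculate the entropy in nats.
0.6738 nats

The binary entropy function is:
H(p) = -p log(p) - (1-p) log(1-p)

H(0.598) = -0.598 × log_e(0.598) - 0.402 × log_e(0.402)
H(0.598) = 0.6738 nats

Note: Binary entropy is maximized at p=0.5 (H=1 bit) and minimized at p=0 or p=1 (H=0).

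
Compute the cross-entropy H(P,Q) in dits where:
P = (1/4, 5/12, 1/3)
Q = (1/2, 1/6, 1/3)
0.5585 dits

Cross-entropy: H(P,Q) = -Σ p(x) log q(x)

Alternatively: H(P,Q) = H(P) + D_KL(P||Q)
H(P) = 0.4680 dits
D_KL(P||Q) = 0.0906 dits

H(P,Q) = 0.4680 + 0.0906 = 0.5585 dits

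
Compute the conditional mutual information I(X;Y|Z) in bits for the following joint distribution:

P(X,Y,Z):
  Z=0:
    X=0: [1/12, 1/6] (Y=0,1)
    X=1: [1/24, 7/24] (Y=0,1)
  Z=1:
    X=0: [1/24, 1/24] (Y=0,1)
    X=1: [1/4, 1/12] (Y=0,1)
0.0399 bits

Conditional mutual information: I(X;Y|Z) = H(X|Z) + H(Y|Z) - H(X,Y|Z)

H(Z) = 0.9799
H(X,Z) = 1.8554 → H(X|Z) = 0.8755
H(Y,Z) = 1.7843 → H(Y|Z) = 0.8045
H(X,Y,Z) = 2.6199 → H(X,Y|Z) = 1.6400

I(X;Y|Z) = 0.8755 + 0.8045 - 1.6400 = 0.0399 bits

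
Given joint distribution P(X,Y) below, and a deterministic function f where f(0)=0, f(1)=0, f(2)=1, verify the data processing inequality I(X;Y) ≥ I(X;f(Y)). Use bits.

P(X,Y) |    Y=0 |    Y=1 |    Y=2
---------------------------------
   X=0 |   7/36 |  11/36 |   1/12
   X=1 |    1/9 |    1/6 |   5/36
I(X;Y) = 0.0365, I(X;f(Y)) = 0.0364, inequality holds: 0.0365 ≥ 0.0364

Data Processing Inequality: For any Markov chain X → Y → Z, we have I(X;Y) ≥ I(X;Z).

Here Z = f(Y) is a deterministic function of Y, forming X → Y → Z.

Original I(X;Y) = 0.0365 bits

After applying f:
P(X,Z) where Z=f(Y):
- P(X,Z=0) = P(X,Y=0) + P(X,Y=1)
- P(X,Z=1) = P(X,Y=2)

I(X;Z) = I(X;f(Y)) = 0.0364 bits

Verification: 0.0365 ≥ 0.0364 ✓

Information cannot be created by processing; the function f can only lose information about X.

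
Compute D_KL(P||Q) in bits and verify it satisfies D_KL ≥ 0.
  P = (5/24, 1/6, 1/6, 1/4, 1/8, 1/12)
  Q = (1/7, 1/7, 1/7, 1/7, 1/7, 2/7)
0.2172 bits

KL divergence satisfies the Gibbs inequality: D_KL(P||Q) ≥ 0 for all distributions P, Q.

D_KL(P||Q) = Σ p(x) log(p(x)/q(x))
Term by term:
  x=0: 5/24 × log_2[(5/24)/(1/7)] = 0.1134
  x=1: 1/6 × log_2[(1/6)/(1/7)] = 0.0371
  x=2: 1/6 × log_2[(1/6)/(1/7)] = 0.0371
  x=3: 1/4 × log_2[(1/4)/(1/7)] = 0.2018
  x=4: 1/8 × log_2[(1/8)/(1/7)] = -0.0241
  x=5: 1/12 × log_2[(1/12)/(2/7)] = -0.1481
D_KL(P||Q) = 0.2172 bits

D_KL(P||Q) = 0.2172 ≥ 0 ✓

This non-negativity is a fundamental property: relative entropy cannot be negative because it measures how different Q is from P.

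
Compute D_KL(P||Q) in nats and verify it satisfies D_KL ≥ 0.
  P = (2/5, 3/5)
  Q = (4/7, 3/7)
0.0592 nats

KL divergence satisfies the Gibbs inequality: D_KL(P||Q) ≥ 0 for all distributions P, Q.

D_KL(P||Q) = Σ p(x) log(p(x)/q(x))
Term by term:
  x=0: 2/5 × log_e[(2/5)/(4/7)] = -0.1427
  x=1: 3/5 × log_e[(3/5)/(3/7)] = 0.2019
D_KL(P||Q) = 0.0592 nats

D_KL(P||Q) = 0.0592 ≥ 0 ✓

This non-negativity is a fundamental property: relative entropy cannot be negative because it measures how different Q is from P.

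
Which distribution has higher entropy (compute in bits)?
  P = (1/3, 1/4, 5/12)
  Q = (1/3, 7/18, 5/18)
Q

Computing entropies in bits:
H(P) = 1.5546
H(Q) = 1.5715

Distribution Q has higher entropy.

Intuition: The distribution closer to uniform (more spread out) has higher entropy.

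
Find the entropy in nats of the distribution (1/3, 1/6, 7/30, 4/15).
1.3569 nats

Shannon entropy is H(X) = -Σ p(x) log p(x).

For P = (1/3, 1/6, 7/30, 4/15):
H = -1/3 × log_e(1/3) -1/6 × log_e(1/6) -7/30 × log_e(7/30) -4/15 × log_e(4/15)
H = 1.3569 nats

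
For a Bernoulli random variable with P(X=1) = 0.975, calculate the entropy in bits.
0.1687 bits

The binary entropy function is:
H(p) = -p log(p) - (1-p) log(1-p)

H(0.975) = -0.975 × log_2(0.975) - 0.025 × log_2(0.025)
H(0.975) = 0.1687 bits

Note: Binary entropy is maximized at p=0.5 (H=1 bit) and minimized at p=0 or p=1 (H=0).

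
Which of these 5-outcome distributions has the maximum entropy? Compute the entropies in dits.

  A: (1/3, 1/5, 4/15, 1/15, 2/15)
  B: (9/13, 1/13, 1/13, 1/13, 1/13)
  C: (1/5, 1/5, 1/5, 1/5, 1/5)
C

For a discrete distribution over n outcomes, entropy is maximized by the uniform distribution.

Computing entropies:
H(A) = 0.6470 dits
H(B) = 0.4533 dits
H(C) = 0.6990 dits

The uniform distribution (where all probabilities equal 1/5) achieves the maximum entropy of log_10(5) = 0.6990 dits.

Distribution C has the highest entropy.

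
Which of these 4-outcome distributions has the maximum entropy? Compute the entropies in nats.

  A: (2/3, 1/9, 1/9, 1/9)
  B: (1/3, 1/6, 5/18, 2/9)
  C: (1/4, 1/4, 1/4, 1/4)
C

For a discrete distribution over n outcomes, entropy is maximized by the uniform distribution.

Computing entropies:
H(A) = 1.0027 nats
H(B) = 1.3549 nats
H(C) = 1.3863 nats

The uniform distribution (where all probabilities equal 1/4) achieves the maximum entropy of log_e(4) = 1.3863 nats.

Distribution C has the highest entropy.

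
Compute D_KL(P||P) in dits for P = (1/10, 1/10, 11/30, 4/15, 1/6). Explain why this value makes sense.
0.0000 dits

KL divergence satisfies the Gibbs inequality: D_KL(P||Q) ≥ 0 for all distributions P, Q.

D_KL(P||Q) = Σ p(x) log(p(x)/q(x))
Each term is p(x) × log_10(p(x)/p(x)) = p(x) × log_10(1) = 0, so the sum is 0.
D_KL(P||Q) = 0.0000 dits

When P = Q, the KL divergence is exactly 0, as there is no 'divergence' between identical distributions.

This non-negativity is a fundamental property: relative entropy cannot be negative because it measures how different Q is from P.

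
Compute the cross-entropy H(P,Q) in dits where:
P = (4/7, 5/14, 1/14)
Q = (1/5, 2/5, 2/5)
0.5700 dits

Cross-entropy: H(P,Q) = -Σ p(x) log q(x)

Alternatively: H(P,Q) = H(P) + D_KL(P||Q)
H(P) = 0.3804 dits
D_KL(P||Q) = 0.1895 dits

H(P,Q) = 0.3804 + 0.1895 = 0.5700 dits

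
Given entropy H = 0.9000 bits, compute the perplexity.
1.8661

Perplexity is 2^H (or exp(H) for natural log).

H = 0.9000 bits
Perplexity = 2^0.9000 = 1.8661

Interpretation: The model's uncertainty is equivalent to choosing uniformly among 1.9 options.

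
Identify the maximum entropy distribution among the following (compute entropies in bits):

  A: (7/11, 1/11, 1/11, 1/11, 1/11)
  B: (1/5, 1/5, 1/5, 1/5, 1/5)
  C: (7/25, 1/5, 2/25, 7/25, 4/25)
B

For a discrete distribution over n outcomes, entropy is maximized by the uniform distribution.

Computing entropies:
H(A) = 1.6729 bits
H(B) = 2.3219 bits
H(C) = 2.2074 bits

The uniform distribution (where all probabilities equal 1/5) achieves the maximum entropy of log_2(5) = 2.3219 bits.

Distribution B has the highest entropy.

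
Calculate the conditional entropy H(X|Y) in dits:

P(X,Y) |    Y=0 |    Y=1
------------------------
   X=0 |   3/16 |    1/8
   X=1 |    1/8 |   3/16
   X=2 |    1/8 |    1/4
0.4642 dits

Using the chain rule: H(X|Y) = H(X,Y) - H(Y)

First, compute H(X,Y) = 0.7618 dits

Marginal P(Y) = (7/16, 9/16)
H(Y) = 0.2976 dits

H(X|Y) = H(X,Y) - H(Y) = 0.7618 - 0.2976 = 0.4642 dits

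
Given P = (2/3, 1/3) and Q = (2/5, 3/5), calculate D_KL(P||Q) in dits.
0.0628 dits

KL divergence: D_KL(P||Q) = Σ p(x) log(p(x)/q(x))

Computing term by term:
  x=0: 2/3 × log_10[(2/3)/(2/5)] = 2/3 × 0.2218 = 0.1479
  x=1: 1/3 × log_10[(1/3)/(3/5)] = 1/3 × -0.2553 = -0.0851

D_KL(P||Q) = 0.0628 dits

Note: KL divergence is always non-negative and equals 0 iff P = Q.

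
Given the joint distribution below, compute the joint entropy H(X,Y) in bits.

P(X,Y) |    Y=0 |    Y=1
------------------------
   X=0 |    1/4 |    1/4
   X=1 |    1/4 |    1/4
2.0000 bits

Joint entropy is H(X,Y) = -Σ_{x,y} p(x,y) log p(x,y).

Summing over all non-zero entries:
H(X,Y) = -[1/4·log_2(1/4) + 1/4·log_2(1/4) + 1/4·log_2(1/4) + 1/4·log_2(1/4)]
H(X,Y) = 2.0000 bits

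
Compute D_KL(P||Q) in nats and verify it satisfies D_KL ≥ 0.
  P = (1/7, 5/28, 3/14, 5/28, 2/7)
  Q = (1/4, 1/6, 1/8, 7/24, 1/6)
0.1143 nats

KL divergence satisfies the Gibbs inequality: D_KL(P||Q) ≥ 0 for all distributions P, Q.

D_KL(P||Q) = Σ p(x) log(p(x)/q(x))
Term by term:
  x=0: 1/7 × log_e[(1/7)/(1/4)] = -0.0799
  x=1: 5/28 × log_e[(5/28)/(1/6)] = 0.0123
  x=2: 3/14 × log_e[(3/14)/(1/8)] = 0.1155
  x=3: 5/28 × log_e[(5/28)/(7/24)] = -0.0876
  x=4: 2/7 × log_e[(2/7)/(1/6)] = 0.1540
D_KL(P||Q) = 0.1143 nats

D_KL(P||Q) = 0.1143 ≥ 0 ✓

This non-negativity is a fundamental property: relative entropy cannot be negative because it measures how different Q is from P.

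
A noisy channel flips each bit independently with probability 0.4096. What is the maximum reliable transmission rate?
0.0237 bits

For a binary symmetric channel (BSC) with error probability p:
Capacity C = 1 - H(p) bits per symbol

where H(p) = -p log₂(p) - (1-p) log₂(1-p) is the binary entropy function.

H(0.4096) = 0.9763 bits
C = 1 - 0.9763 = 0.0237 bits per symbol

This means we can reliably transmit up to 0.0237 bits of information per channel use.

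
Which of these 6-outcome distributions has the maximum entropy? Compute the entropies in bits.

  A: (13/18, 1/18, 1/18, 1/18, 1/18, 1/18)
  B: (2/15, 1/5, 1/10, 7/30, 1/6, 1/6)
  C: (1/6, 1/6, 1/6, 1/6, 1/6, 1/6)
C

For a discrete distribution over n outcomes, entropy is maximized by the uniform distribution.

Computing entropies:
H(A) = 1.4974 bits
H(B) = 2.5357 bits
H(C) = 2.5850 bits

The uniform distribution (where all probabilities equal 1/6) achieves the maximum entropy of log_2(6) = 2.5850 bits.

Distribution C has the highest entropy.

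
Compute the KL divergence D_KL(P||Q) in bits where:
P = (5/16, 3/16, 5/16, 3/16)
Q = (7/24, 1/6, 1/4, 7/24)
0.0441 bits

KL divergence: D_KL(P||Q) = Σ p(x) log(p(x)/q(x))

Computing term by term:
  x=0: 5/16 × log_2[(5/16)/(7/24)] = 5/16 × 0.0995 = 0.0311
  x=1: 3/16 × log_2[(3/16)/(1/6)] = 3/16 × 0.1699 = 0.0319
  x=2: 5/16 × log_2[(5/16)/(1/4)] = 5/16 × 0.3219 = 0.1006
  x=3: 3/16 × log_2[(3/16)/(7/24)] = 3/16 × -0.6374 = -0.1195

D_KL(P||Q) = 0.0441 bits

Note: KL divergence is always non-negative and equals 0 iff P = Q.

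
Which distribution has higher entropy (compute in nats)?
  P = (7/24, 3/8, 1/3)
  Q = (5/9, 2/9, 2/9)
P

Computing entropies in nats:
H(P) = 1.0934
H(Q) = 0.9950

Distribution P has higher entropy.

Intuition: The distribution closer to uniform (more spread out) has higher entropy.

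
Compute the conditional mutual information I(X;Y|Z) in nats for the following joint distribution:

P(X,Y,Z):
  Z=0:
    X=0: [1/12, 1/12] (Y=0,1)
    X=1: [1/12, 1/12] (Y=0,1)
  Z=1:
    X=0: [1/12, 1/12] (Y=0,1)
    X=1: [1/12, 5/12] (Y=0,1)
0.0341 nats

Conditional mutual information: I(X;Y|Z) = H(X|Z) + H(Y|Z) - H(X,Y|Z)

H(Z) = 0.6365
H(X,Z) = 1.2425 → H(X|Z) = 0.6059
H(Y,Z) = 1.2425 → H(Y|Z) = 0.6059
H(X,Y,Z) = 1.8143 → H(X,Y|Z) = 1.1778

I(X;Y|Z) = 0.6059 + 0.6059 - 1.1778 = 0.0341 nats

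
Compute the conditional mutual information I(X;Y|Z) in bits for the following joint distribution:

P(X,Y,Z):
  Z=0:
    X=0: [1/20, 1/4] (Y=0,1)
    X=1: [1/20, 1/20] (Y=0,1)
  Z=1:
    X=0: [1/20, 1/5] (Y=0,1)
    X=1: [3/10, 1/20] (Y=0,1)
0.2299 bits

Conditional mutual information: I(X;Y|Z) = H(X|Z) + H(Y|Z) - H(X,Y|Z)

H(Z) = 0.9710
H(X,Z) = 1.8834 → H(X|Z) = 0.9124
H(Y,Z) = 1.8834 → H(Y|Z) = 0.9124
H(X,Y,Z) = 2.5660 → H(X,Y|Z) = 1.5950

I(X;Y|Z) = 0.9124 + 0.9124 - 1.5950 = 0.2299 bits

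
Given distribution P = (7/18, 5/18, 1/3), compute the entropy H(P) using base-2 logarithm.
1.5715 bits

Shannon entropy is H(X) = -Σ p(x) log p(x).

For P = (7/18, 5/18, 1/3):
H = -7/18 × log_2(7/18) -5/18 × log_2(5/18) -1/3 × log_2(1/3)
H = 1.5715 bits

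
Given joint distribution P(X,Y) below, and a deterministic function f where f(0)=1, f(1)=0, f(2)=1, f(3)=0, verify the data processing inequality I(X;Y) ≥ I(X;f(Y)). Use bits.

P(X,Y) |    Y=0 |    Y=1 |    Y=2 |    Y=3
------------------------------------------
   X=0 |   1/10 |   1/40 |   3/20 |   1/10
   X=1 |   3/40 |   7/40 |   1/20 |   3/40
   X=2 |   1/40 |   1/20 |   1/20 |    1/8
I(X;Y) = 0.1818, I(X;f(Y)) = 0.0837, inequality holds: 0.1818 ≥ 0.0837

Data Processing Inequality: For any Markov chain X → Y → Z, we have I(X;Y) ≥ I(X;Z).

Here Z = f(Y) is a deterministic function of Y, forming X → Y → Z.

Original I(X;Y) = 0.1818 bits

After applying f:
P(X,Z) where Z=f(Y):
- P(X,Z=0) = P(X,Y=1) + P(X,Y=3)
- P(X,Z=1) = P(X,Y=0) + P(X,Y=2)

I(X;Z) = I(X;f(Y)) = 0.0837 bits

Verification: 0.1818 ≥ 0.0837 ✓

Information cannot be created by processing; the function f can only lose information about X.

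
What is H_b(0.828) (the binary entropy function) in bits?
0.6623 bits

The binary entropy function is:
H(p) = -p log(p) - (1-p) log(1-p)

H(0.828) = -0.828 × log_2(0.828) - 0.172 × log_2(0.172)
H(0.828) = 0.6623 bits

Note: Binary entropy is maximized at p=0.5 (H=1 bit) and minimized at p=0 or p=1 (H=0).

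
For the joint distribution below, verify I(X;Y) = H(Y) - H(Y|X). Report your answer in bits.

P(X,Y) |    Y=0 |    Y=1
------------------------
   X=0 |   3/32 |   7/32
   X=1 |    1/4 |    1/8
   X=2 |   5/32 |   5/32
I(X;Y) = 0.0677 bits

Mutual information has multiple equivalent forms:
- I(X;Y) = H(X) - H(X|Y)
- I(X;Y) = H(Y) - H(Y|X)
- I(X;Y) = H(X) + H(Y) - H(X,Y)

Computing all quantities:
H(X) = 1.5794, H(Y) = 1.0000, H(X,Y) = 2.5117
H(X|Y) = 1.5117, H(Y|X) = 0.9323

Verification:
H(X) - H(X|Y) = 1.5794 - 1.5117 = 0.0677
H(Y) - H(Y|X) = 1.0000 - 0.9323 = 0.0677
H(X) + H(Y) - H(X,Y) = 1.5794 + 1.0000 - 2.5117 = 0.0677

All forms give I(X;Y) = 0.0677 bits. ✓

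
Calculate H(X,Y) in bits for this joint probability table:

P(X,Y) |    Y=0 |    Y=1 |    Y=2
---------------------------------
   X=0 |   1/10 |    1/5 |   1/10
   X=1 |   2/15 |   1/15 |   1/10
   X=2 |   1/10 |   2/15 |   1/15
3.0892 bits

Joint entropy is H(X,Y) = -Σ_{x,y} p(x,y) log p(x,y).

Summing over all non-zero entries:
H(X,Y) = -[1/10·log_2(1/10) + 1/5·log_2(1/5) + 1/10·log_2(1/10) + 2/15·log_2(2/15) + 1/15·log_2(1/15) + 1/10·log_2(1/10) + 1/10·log_2(1/10) + 2/15·log_2(2/15) + 1/15·log_2(1/15)]
H(X,Y) = 3.0892 bits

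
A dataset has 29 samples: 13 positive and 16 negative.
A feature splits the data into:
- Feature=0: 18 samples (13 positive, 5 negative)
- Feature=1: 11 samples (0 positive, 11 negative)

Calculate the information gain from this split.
0.4632 bits

Information Gain = H(Y) - H(Y|Feature)

Before split:
P(positive) = 13/29 = 0.4483
H(Y) = 0.9923 bits

After split:
Feature=0: H = 0.8524 bits (weight = 18/29)
Feature=1: H = 0.0000 bits (weight = 11/29)
H(Y|Feature) = (18/29)×0.8524 + (11/29)×0.0000 = 0.5291 bits

Information Gain = 0.9923 - 0.5291 = 0.4632 bits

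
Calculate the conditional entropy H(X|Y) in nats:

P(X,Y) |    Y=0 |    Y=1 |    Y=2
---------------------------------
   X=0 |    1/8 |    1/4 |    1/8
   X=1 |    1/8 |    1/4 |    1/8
0.6931 nats

Using the chain rule: H(X|Y) = H(X,Y) - H(Y)

First, compute H(X,Y) = 1.7329 nats

Marginal P(Y) = (1/4, 1/2, 1/4)
H(Y) = 1.0397 nats

H(X|Y) = H(X,Y) - H(Y) = 1.7329 - 1.0397 = 0.6931 nats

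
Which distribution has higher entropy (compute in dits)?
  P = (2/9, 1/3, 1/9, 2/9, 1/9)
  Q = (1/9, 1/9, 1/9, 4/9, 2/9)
P

Computing entropies in dits:
H(P) = 0.6614
H(Q) = 0.6198

Distribution P has higher entropy.

Intuition: The distribution closer to uniform (more spread out) has higher entropy.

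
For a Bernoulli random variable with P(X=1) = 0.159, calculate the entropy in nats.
0.4380 nats

The binary entropy function is:
H(p) = -p log(p) - (1-p) log(1-p)

H(0.159) = -0.159 × log_e(0.159) - 0.841 × log_e(0.841)
H(0.159) = 0.4380 nats

Note: Binary entropy is maximized at p=0.5 (H=1 bit) and minimized at p=0 or p=1 (H=0).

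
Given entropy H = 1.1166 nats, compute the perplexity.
3.0545

Perplexity is e^H (or exp(H) for natural log).

H = 1.1166 nats
Perplexity = e^1.1166 = 3.0545

Interpretation: The model's uncertainty is equivalent to choosing uniformly among 3.1 options.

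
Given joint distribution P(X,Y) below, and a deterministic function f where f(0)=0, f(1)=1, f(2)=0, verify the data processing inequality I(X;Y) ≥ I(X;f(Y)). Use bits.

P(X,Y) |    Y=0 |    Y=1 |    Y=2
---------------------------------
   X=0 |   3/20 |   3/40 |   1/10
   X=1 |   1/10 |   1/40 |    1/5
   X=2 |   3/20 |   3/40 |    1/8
I(X;Y) = 0.0591, I(X;f(Y)) = 0.0262, inequality holds: 0.0591 ≥ 0.0262

Data Processing Inequality: For any Markov chain X → Y → Z, we have I(X;Y) ≥ I(X;Z).

Here Z = f(Y) is a deterministic function of Y, forming X → Y → Z.

Original I(X;Y) = 0.0591 bits

After applying f:
P(X,Z) where Z=f(Y):
- P(X,Z=0) = P(X,Y=0) + P(X,Y=2)
- P(X,Z=1) = P(X,Y=1)

I(X;Z) = I(X;f(Y)) = 0.0262 bits

Verification: 0.0591 ≥ 0.0262 ✓

Information cannot be created by processing; the function f can only lose information about X.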